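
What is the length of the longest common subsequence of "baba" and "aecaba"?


LCS of "baba" and "aecaba"
DP table:
           a    e    c    a    b    a
      0    0    0    0    0    0    0
  b   0    0    0    0    0    1    1
  a   0    1    1    1    1    1    2
  b   0    1    1    1    1    2    2
  a   0    1    1    1    2    2    3
LCS length = dp[4][6] = 3

3


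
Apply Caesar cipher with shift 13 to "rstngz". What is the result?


Caesar cipher: shift "rstngz" by 13
  'r' (pos 17) + 13 = pos 4 = 'e'
  's' (pos 18) + 13 = pos 5 = 'f'
  't' (pos 19) + 13 = pos 6 = 'g'
  'n' (pos 13) + 13 = pos 0 = 'a'
  'g' (pos 6) + 13 = pos 19 = 't'
  'z' (pos 25) + 13 = pos 12 = 'm'
Result: efgatm

efgatm


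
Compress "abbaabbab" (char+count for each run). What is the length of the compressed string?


Input: abbaabbab
Runs:
  'a' x 1 => "a1"
  'b' x 2 => "b2"
  'a' x 2 => "a2"
  'b' x 2 => "b2"
  'a' x 1 => "a1"
  'b' x 1 => "b1"
Compressed: "a1b2a2b2a1b1"
Compressed length: 12

12


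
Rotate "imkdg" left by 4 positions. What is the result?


Input: "imkdg", rotate left by 4
First 4 characters: "imkd"
Remaining characters: "g"
Concatenate remaining + first: "g" + "imkd" = "gimkd"

gimkd


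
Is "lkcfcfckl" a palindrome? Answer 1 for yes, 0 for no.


Input: lkcfcfckl
Reversed: lkcfcfckl
  Compare pos 0 ('l') with pos 8 ('l'): match
  Compare pos 1 ('k') with pos 7 ('k'): match
  Compare pos 2 ('c') with pos 6 ('c'): match
  Compare pos 3 ('f') with pos 5 ('f'): match
Result: palindrome

1


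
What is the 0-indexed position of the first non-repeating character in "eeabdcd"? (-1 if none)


Input: eeabdcd
Character frequencies:
  'a': 1
  'b': 1
  'c': 1
  'd': 2
  'e': 2
Scanning left to right for freq == 1:
  Position 0 ('e'): freq=2, skip
  Position 1 ('e'): freq=2, skip
  Position 2 ('a'): unique! => answer = 2

2


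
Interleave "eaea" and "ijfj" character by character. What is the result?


Interleaving "eaea" and "ijfj":
  Position 0: 'e' from first, 'i' from second => "ei"
  Position 1: 'a' from first, 'j' from second => "aj"
  Position 2: 'e' from first, 'f' from second => "ef"
  Position 3: 'a' from first, 'j' from second => "aj"
Result: eiajefaj

eiajefaj


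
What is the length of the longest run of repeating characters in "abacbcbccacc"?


Input: "abacbcbccacc"
Scanning for longest run:
  Position 1 ('b'): new char, reset run to 1
  Position 2 ('a'): new char, reset run to 1
  Position 3 ('c'): new char, reset run to 1
  Position 4 ('b'): new char, reset run to 1
  Position 5 ('c'): new char, reset run to 1
  Position 6 ('b'): new char, reset run to 1
  Position 7 ('c'): new char, reset run to 1
  Position 8 ('c'): continues run of 'c', length=2
  Position 9 ('a'): new char, reset run to 1
  Position 10 ('c'): new char, reset run to 1
  Position 11 ('c'): continues run of 'c', length=2
Longest run: 'c' with length 2

2


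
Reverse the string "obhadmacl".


Input: obhadmacl
Reading characters right to left:
  Position 8: 'l'
  Position 7: 'c'
  Position 6: 'a'
  Position 5: 'm'
  Position 4: 'd'
  Position 3: 'a'
  Position 2: 'h'
  Position 1: 'b'
  Position 0: 'o'
Reversed: lcamdahbo

lcamdahbo


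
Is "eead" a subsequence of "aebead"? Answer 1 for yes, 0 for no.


Check if "eead" is a subsequence of "aebead"
Greedy scan:
  Position 0 ('a'): no match needed
  Position 1 ('e'): matches sub[0] = 'e'
  Position 2 ('b'): no match needed
  Position 3 ('e'): matches sub[1] = 'e'
  Position 4 ('a'): matches sub[2] = 'a'
  Position 5 ('d'): matches sub[3] = 'd'
All 4 characters matched => is a subsequence

1


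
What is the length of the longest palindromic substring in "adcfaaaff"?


Input: "adcfaaaff"
Checking substrings for palindromes:
  [3:8] "faaaf" (len 5) => palindrome
  [4:7] "aaa" (len 3) => palindrome
  [4:6] "aa" (len 2) => palindrome
  [5:7] "aa" (len 2) => palindrome
  [7:9] "ff" (len 2) => palindrome
Longest palindromic substring: "faaaf" with length 5

5


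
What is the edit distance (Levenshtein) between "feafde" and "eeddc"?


Computing edit distance: "feafde" -> "eeddc"
DP table:
           e    e    d    d    c
      0    1    2    3    4    5
  f   1    1    2    3    4    5
  e   2    1    1    2    3    4
  a   3    2    2    2    3    4
  f   4    3    3    3    3    4
  d   5    4    4    3    3    4
  e   6    5    4    4    4    4
Edit distance = dp[6][5] = 4

4


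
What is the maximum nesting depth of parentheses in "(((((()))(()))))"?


Input: "(((((()))(()))))"
Tracking depth:
  Position 0 '(': depth becomes 1
  Position 1 '(': depth becomes 2
  Position 2 '(': depth becomes 3
  Position 3 '(': depth becomes 4
  Position 4 '(': depth becomes 5
  Position 5 '(': depth becomes 6
  Position 6 ')': depth becomes 5
  Position 7 ')': depth becomes 4
  Position 8 ')': depth becomes 3
  Position 9 '(': depth becomes 4
  Position 10 '(': depth becomes 5
  Position 11 ')': depth becomes 4
  Position 12 ')': depth becomes 3
  Position 13 ')': depth becomes 2
  Position 14 ')': depth becomes 1
  Position 15 ')': depth becomes 0
Maximum depth reached: 6

6


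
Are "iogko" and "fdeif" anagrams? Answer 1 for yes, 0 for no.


Strings: "iogko", "fdeif"
Sorted first:  gikoo
Sorted second: deffi
Differ at position 0: 'g' vs 'd' => not anagrams

0


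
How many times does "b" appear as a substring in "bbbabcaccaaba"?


Searching for "b" in "bbbabcaccaaba"
Scanning each position:
  Position 0: "b" => MATCH
  Position 1: "b" => MATCH
  Position 2: "b" => MATCH
  Position 3: "a" => no
  Position 4: "b" => MATCH
  Position 5: "c" => no
  Position 6: "a" => no
  Position 7: "c" => no
  Position 8: "c" => no
  Position 9: "a" => no
  Position 10: "a" => no
  Position 11: "b" => MATCH
  Position 12: "a" => no
Total occurrences: 5

5


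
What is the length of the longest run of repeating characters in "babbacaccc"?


Input: "babbacaccc"
Scanning for longest run:
  Position 1 ('a'): new char, reset run to 1
  Position 2 ('b'): new char, reset run to 1
  Position 3 ('b'): continues run of 'b', length=2
  Position 4 ('a'): new char, reset run to 1
  Position 5 ('c'): new char, reset run to 1
  Position 6 ('a'): new char, reset run to 1
  Position 7 ('c'): new char, reset run to 1
  Position 8 ('c'): continues run of 'c', length=2
  Position 9 ('c'): continues run of 'c', length=3
Longest run: 'c' with length 3

3


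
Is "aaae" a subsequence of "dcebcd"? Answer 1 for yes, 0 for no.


Check if "aaae" is a subsequence of "dcebcd"
Greedy scan:
  Position 0 ('d'): no match needed
  Position 1 ('c'): no match needed
  Position 2 ('e'): no match needed
  Position 3 ('b'): no match needed
  Position 4 ('c'): no match needed
  Position 5 ('d'): no match needed
Only matched 0/4 characters => not a subsequence

0


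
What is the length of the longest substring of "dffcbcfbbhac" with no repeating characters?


Input: "dffcbcfbbhac"
Sliding window (track last position of each char):
  Position 0 ('d'): window [0,0] length 1 -- new best
  Position 1 ('f'): window [0,1] length 2 -- new best
  Position 2 ('f'): repeat (last at 1), move window start to 2
  Position 2 ('f'): window [2,2] length 1
  Position 3 ('c'): window [2,3] length 2
  Position 4 ('b'): window [2,4] length 3 -- new best
  Position 5 ('c'): repeat (last at 3), move window start to 4
  Position 5 ('c'): window [4,5] length 2
  Position 6 ('f'): window [4,6] length 3
  Position 7 ('b'): repeat (last at 4), move window start to 5
  Position 7 ('b'): window [5,7] length 3
  Position 8 ('b'): repeat (last at 7), move window start to 8
  Position 8 ('b'): window [8,8] length 1
  Position 9 ('h'): window [8,9] length 2
  Position 10 ('a'): window [8,10] length 3
  Position 11 ('c'): window [8,11] length 4 -- new best
Longest substring with no repeats: "bhac" with length 4

4


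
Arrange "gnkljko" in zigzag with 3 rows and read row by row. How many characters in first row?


Zigzag "gnkljko" into 3 rows:
Placing characters:
  'g' => row 0
  'n' => row 1
  'k' => row 2
  'l' => row 1
  'j' => row 0
  'k' => row 1
  'o' => row 2
Rows:
  Row 0: "gj"
  Row 1: "nlk"
  Row 2: "ko"
First row length: 2

2


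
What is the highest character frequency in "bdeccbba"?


Input: bdeccbba
Character counts:
  'a': 1
  'b': 3
  'c': 2
  'd': 1
  'e': 1
Maximum frequency: 3

3


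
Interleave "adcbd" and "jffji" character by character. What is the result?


Interleaving "adcbd" and "jffji":
  Position 0: 'a' from first, 'j' from second => "aj"
  Position 1: 'd' from first, 'f' from second => "df"
  Position 2: 'c' from first, 'f' from second => "cf"
  Position 3: 'b' from first, 'j' from second => "bj"
  Position 4: 'd' from first, 'i' from second => "di"
Result: ajdfcfbjdi

ajdfcfbjdi


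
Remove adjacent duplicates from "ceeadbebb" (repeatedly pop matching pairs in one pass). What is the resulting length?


Input: ceeadbebb
Stack-based adjacent duplicate removal:
  Read 'c': push. Stack: c
  Read 'e': push. Stack: ce
  Read 'e': matches stack top 'e' => pop. Stack: c
  Read 'a': push. Stack: ca
  Read 'd': push. Stack: cad
  Read 'b': push. Stack: cadb
  Read 'e': push. Stack: cadbe
  Read 'b': push. Stack: cadbeb
  Read 'b': matches stack top 'b' => pop. Stack: cadbe
Final stack: "cadbe" (length 5)

5


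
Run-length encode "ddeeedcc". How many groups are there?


Input: ddeeedcc
Scanning for consecutive runs:
  Group 1: 'd' x 2 (positions 0-1)
  Group 2: 'e' x 3 (positions 2-4)
  Group 3: 'd' x 1 (positions 5-5)
  Group 4: 'c' x 2 (positions 6-7)
Total groups: 4

4


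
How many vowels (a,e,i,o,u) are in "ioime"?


Input: ioime
Checking each character:
  'i' at position 0: vowel (running total: 1)
  'o' at position 1: vowel (running total: 2)
  'i' at position 2: vowel (running total: 3)
  'm' at position 3: consonant
  'e' at position 4: vowel (running total: 4)
Total vowels: 4

4


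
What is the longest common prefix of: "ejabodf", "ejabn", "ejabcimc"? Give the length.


Words: ejabodf, ejabn, ejabcimc
  Position 0: all 'e' => match
  Position 1: all 'j' => match
  Position 2: all 'a' => match
  Position 3: all 'b' => match
  Position 4: ('o', 'n', 'c') => mismatch, stop
LCP = "ejab" (length 4)

4


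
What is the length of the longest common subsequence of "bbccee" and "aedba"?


LCS of "bbccee" and "aedba"
DP table:
           a    e    d    b    a
      0    0    0    0    0    0
  b   0    0    0    0    1    1
  b   0    0    0    0    1    1
  c   0    0    0    0    1    1
  c   0    0    0    0    1    1
  e   0    0    1    1    1    1
  e   0    0    1    1    1    1
LCS length = dp[6][5] = 1

1


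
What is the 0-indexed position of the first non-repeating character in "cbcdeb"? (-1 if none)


Input: cbcdeb
Character frequencies:
  'b': 2
  'c': 2
  'd': 1
  'e': 1
Scanning left to right for freq == 1:
  Position 0 ('c'): freq=2, skip
  Position 1 ('b'): freq=2, skip
  Position 2 ('c'): freq=2, skip
  Position 3 ('d'): unique! => answer = 3

3


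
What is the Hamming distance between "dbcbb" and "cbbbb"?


Comparing "dbcbb" and "cbbbb" position by position:
  Position 0: 'd' vs 'c' => differ
  Position 1: 'b' vs 'b' => same
  Position 2: 'c' vs 'b' => differ
  Position 3: 'b' vs 'b' => same
  Position 4: 'b' vs 'b' => same
Total differences (Hamming distance): 2

2


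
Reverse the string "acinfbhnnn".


Input: acinfbhnnn
Reading characters right to left:
  Position 9: 'n'
  Position 8: 'n'
  Position 7: 'n'
  Position 6: 'h'
  Position 5: 'b'
  Position 4: 'f'
  Position 3: 'n'
  Position 2: 'i'
  Position 1: 'c'
  Position 0: 'a'
Reversed: nnnhbfnica

nnnhbfnica


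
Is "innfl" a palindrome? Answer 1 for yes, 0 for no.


Input: innfl
Reversed: lfnni
  Compare pos 0 ('i') with pos 4 ('l'): MISMATCH
  Compare pos 1 ('n') with pos 3 ('f'): MISMATCH
Result: not a palindrome

0


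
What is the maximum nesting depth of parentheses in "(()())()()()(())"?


Input: "(()())()()()(())"
Tracking depth:
  Position 0 '(': depth becomes 1
  Position 1 '(': depth becomes 2
  Position 2 ')': depth becomes 1
  Position 3 '(': depth becomes 2
  Position 4 ')': depth becomes 1
  Position 5 ')': depth becomes 0
  Position 6 '(': depth becomes 1
  Position 7 ')': depth becomes 0
  Position 8 '(': depth becomes 1
  Position 9 ')': depth becomes 0
  Position 10 '(': depth becomes 1
  Position 11 ')': depth becomes 0
  Position 12 '(': depth becomes 1
  Position 13 '(': depth becomes 2
  Position 14 ')': depth becomes 1
  Position 15 ')': depth becomes 0
Maximum depth reached: 2

2


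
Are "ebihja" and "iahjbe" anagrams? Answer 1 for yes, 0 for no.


Strings: "ebihja", "iahjbe"
Sorted first:  abehij
Sorted second: abehij
Sorted forms match => anagrams

1


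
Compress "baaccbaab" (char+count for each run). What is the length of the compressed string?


Input: baaccbaab
Runs:
  'b' x 1 => "b1"
  'a' x 2 => "a2"
  'c' x 2 => "c2"
  'b' x 1 => "b1"
  'a' x 2 => "a2"
  'b' x 1 => "b1"
Compressed: "b1a2c2b1a2b1"
Compressed length: 12

12


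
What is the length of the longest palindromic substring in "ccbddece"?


Input: "ccbddece"
Checking substrings for palindromes:
  [5:8] "ece" (len 3) => palindrome
  [0:2] "cc" (len 2) => palindrome
  [3:5] "dd" (len 2) => palindrome
Longest palindromic substring: "ece" with length 3

3


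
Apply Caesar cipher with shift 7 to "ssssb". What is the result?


Caesar cipher: shift "ssssb" by 7
  's' (pos 18) + 7 = pos 25 = 'z'
  's' (pos 18) + 7 = pos 25 = 'z'
  's' (pos 18) + 7 = pos 25 = 'z'
  's' (pos 18) + 7 = pos 25 = 'z'
  'b' (pos 1) + 7 = pos 8 = 'i'
Result: zzzzi

zzzzi


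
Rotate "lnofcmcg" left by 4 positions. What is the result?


Input: "lnofcmcg", rotate left by 4
First 4 characters: "lnof"
Remaining characters: "cmcg"
Concatenate remaining + first: "cmcg" + "lnof" = "cmcglnof"

cmcglnof


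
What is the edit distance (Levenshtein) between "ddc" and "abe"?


Computing edit distance: "ddc" -> "abe"
DP table:
           a    b    e
      0    1    2    3
  d   1    1    2    3
  d   2    2    2    3
  c   3    3    3    3
Edit distance = dp[3][3] = 3

3


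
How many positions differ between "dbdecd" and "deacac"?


Comparing "dbdecd" and "deacac" position by position:
  Position 0: 'd' vs 'd' => same
  Position 1: 'b' vs 'e' => DIFFER
  Position 2: 'd' vs 'a' => DIFFER
  Position 3: 'e' vs 'c' => DIFFER
  Position 4: 'c' vs 'a' => DIFFER
  Position 5: 'd' vs 'c' => DIFFER
Positions that differ: 5

5


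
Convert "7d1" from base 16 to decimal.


Input: "7d1" in base 16
Positional expansion:
  Digit '7' (value 7) x 16^2 = 1792
  Digit 'd' (value 13) x 16^1 = 208
  Digit '1' (value 1) x 16^0 = 1
Sum = 2001

2001


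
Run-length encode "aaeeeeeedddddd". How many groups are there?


Input: aaeeeeeedddddd
Scanning for consecutive runs:
  Group 1: 'a' x 2 (positions 0-1)
  Group 2: 'e' x 6 (positions 2-7)
  Group 3: 'd' x 6 (positions 8-13)
Total groups: 3

3


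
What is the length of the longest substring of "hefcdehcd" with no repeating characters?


Input: "hefcdehcd"
Sliding window (track last position of each char):
  Position 0 ('h'): window [0,0] length 1 -- new best
  Position 1 ('e'): window [0,1] length 2 -- new best
  Position 2 ('f'): window [0,2] length 3 -- new best
  Position 3 ('c'): window [0,3] length 4 -- new best
  Position 4 ('d'): window [0,4] length 5 -- new best
  Position 5 ('e'): repeat (last at 1), move window start to 2
  Position 5 ('e'): window [2,5] length 4
  Position 6 ('h'): window [2,6] length 5
  Position 7 ('c'): repeat (last at 3), move window start to 4
  Position 7 ('c'): window [4,7] length 4
  Position 8 ('d'): repeat (last at 4), move window start to 5
  Position 8 ('d'): window [5,8] length 4
Longest substring with no repeats: "hefcd" with length 5

5


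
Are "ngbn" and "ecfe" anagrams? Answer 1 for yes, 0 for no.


Strings: "ngbn", "ecfe"
Sorted first:  bgnn
Sorted second: ceef
Differ at position 0: 'b' vs 'c' => not anagrams

0


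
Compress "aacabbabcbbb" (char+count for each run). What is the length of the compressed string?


Input: aacabbabcbbb
Runs:
  'a' x 2 => "a2"
  'c' x 1 => "c1"
  'a' x 1 => "a1"
  'b' x 2 => "b2"
  'a' x 1 => "a1"
  'b' x 1 => "b1"
  'c' x 1 => "c1"
  'b' x 3 => "b3"
Compressed: "a2c1a1b2a1b1c1b3"
Compressed length: 16

16


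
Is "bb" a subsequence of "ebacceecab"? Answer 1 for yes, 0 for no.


Check if "bb" is a subsequence of "ebacceecab"
Greedy scan:
  Position 0 ('e'): no match needed
  Position 1 ('b'): matches sub[0] = 'b'
  Position 2 ('a'): no match needed
  Position 3 ('c'): no match needed
  Position 4 ('c'): no match needed
  Position 5 ('e'): no match needed
  Position 6 ('e'): no match needed
  Position 7 ('c'): no match needed
  Position 8 ('a'): no match needed
  Position 9 ('b'): matches sub[1] = 'b'
All 2 characters matched => is a subsequence

1


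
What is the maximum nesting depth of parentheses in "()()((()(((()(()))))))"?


Input: "()()((()(((()(()))))))"
Tracking depth:
  Position 0 '(': depth becomes 1
  Position 1 ')': depth becomes 0
  Position 2 '(': depth becomes 1
  Position 3 ')': depth becomes 0
  Position 4 '(': depth becomes 1
  Position 5 '(': depth becomes 2
  Position 6 '(': depth becomes 3
  Position 7 ')': depth becomes 2
  Position 8 '(': depth becomes 3
  Position 9 '(': depth becomes 4
  Position 10 '(': depth becomes 5
  Position 11 '(': depth becomes 6
  Position 12 ')': depth becomes 5
  Position 13 '(': depth becomes 6
  Position 14 '(': depth becomes 7
  Position 15 ')': depth becomes 6
  Position 16 ')': depth becomes 5
  Position 17 ')': depth becomes 4
  Position 18 ')': depth becomes 3
  Position 19 ')': depth becomes 2
  Position 20 ')': depth becomes 1
  Position 21 ')': depth becomes 0
Maximum depth reached: 7

7


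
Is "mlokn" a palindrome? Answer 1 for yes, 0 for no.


Input: mlokn
Reversed: nkolm
  Compare pos 0 ('m') with pos 4 ('n'): MISMATCH
  Compare pos 1 ('l') with pos 3 ('k'): MISMATCH
Result: not a palindrome

0


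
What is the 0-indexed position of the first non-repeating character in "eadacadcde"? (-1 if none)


Input: eadacadcde
Character frequencies:
  'a': 3
  'c': 2
  'd': 3
  'e': 2
Scanning left to right for freq == 1:
  Position 0 ('e'): freq=2, skip
  Position 1 ('a'): freq=3, skip
  Position 2 ('d'): freq=3, skip
  Position 3 ('a'): freq=3, skip
  Position 4 ('c'): freq=2, skip
  Position 5 ('a'): freq=3, skip
  Position 6 ('d'): freq=3, skip
  Position 7 ('c'): freq=2, skip
  Position 8 ('d'): freq=3, skip
  Position 9 ('e'): freq=2, skip
  No unique character found => answer = -1

-1


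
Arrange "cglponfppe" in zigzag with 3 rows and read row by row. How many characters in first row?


Zigzag "cglponfppe" into 3 rows:
Placing characters:
  'c' => row 0
  'g' => row 1
  'l' => row 2
  'p' => row 1
  'o' => row 0
  'n' => row 1
  'f' => row 2
  'p' => row 1
  'p' => row 0
  'e' => row 1
Rows:
  Row 0: "cop"
  Row 1: "gpnpe"
  Row 2: "lf"
First row length: 3

3


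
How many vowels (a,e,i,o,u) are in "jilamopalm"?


Input: jilamopalm
Checking each character:
  'j' at position 0: consonant
  'i' at position 1: vowel (running total: 1)
  'l' at position 2: consonant
  'a' at position 3: vowel (running total: 2)
  'm' at position 4: consonant
  'o' at position 5: vowel (running total: 3)
  'p' at position 6: consonant
  'a' at position 7: vowel (running total: 4)
  'l' at position 8: consonant
  'm' at position 9: consonant
Total vowels: 4

4


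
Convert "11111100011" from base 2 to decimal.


Input: "11111100011" in base 2
Positional expansion:
  Digit '1' (value 1) x 2^10 = 1024
  Digit '1' (value 1) x 2^9 = 512
  Digit '1' (value 1) x 2^8 = 256
  Digit '1' (value 1) x 2^7 = 128
  Digit '1' (value 1) x 2^6 = 64
  Digit '1' (value 1) x 2^5 = 32
  Digit '0' (value 0) x 2^4 = 0
  Digit '0' (value 0) x 2^3 = 0
  Digit '0' (value 0) x 2^2 = 0
  Digit '1' (value 1) x 2^1 = 2
  Digit '1' (value 1) x 2^0 = 1
Sum = 2019

2019


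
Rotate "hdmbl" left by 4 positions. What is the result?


Input: "hdmbl", rotate left by 4
First 4 characters: "hdmb"
Remaining characters: "l"
Concatenate remaining + first: "l" + "hdmb" = "lhdmb"

lhdmb


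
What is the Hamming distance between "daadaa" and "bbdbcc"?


Comparing "daadaa" and "bbdbcc" position by position:
  Position 0: 'd' vs 'b' => differ
  Position 1: 'a' vs 'b' => differ
  Position 2: 'a' vs 'd' => differ
  Position 3: 'd' vs 'b' => differ
  Position 4: 'a' vs 'c' => differ
  Position 5: 'a' vs 'c' => differ
Total differences (Hamming distance): 6

6


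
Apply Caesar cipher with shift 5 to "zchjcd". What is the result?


Caesar cipher: shift "zchjcd" by 5
  'z' (pos 25) + 5 = pos 4 = 'e'
  'c' (pos 2) + 5 = pos 7 = 'h'
  'h' (pos 7) + 5 = pos 12 = 'm'
  'j' (pos 9) + 5 = pos 14 = 'o'
  'c' (pos 2) + 5 = pos 7 = 'h'
  'd' (pos 3) + 5 = pos 8 = 'i'
Result: ehmohi

ehmohi


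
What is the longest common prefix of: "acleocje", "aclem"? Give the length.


Words: acleocje, aclem
  Position 0: all 'a' => match
  Position 1: all 'c' => match
  Position 2: all 'l' => match
  Position 3: all 'e' => match
  Position 4: ('o', 'm') => mismatch, stop
LCP = "acle" (length 4)

4


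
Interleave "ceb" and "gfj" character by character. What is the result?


Interleaving "ceb" and "gfj":
  Position 0: 'c' from first, 'g' from second => "cg"
  Position 1: 'e' from first, 'f' from second => "ef"
  Position 2: 'b' from first, 'j' from second => "bj"
Result: cgefbj

cgefbj


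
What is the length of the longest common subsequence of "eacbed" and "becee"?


LCS of "eacbed" and "becee"
DP table:
           b    e    c    e    e
      0    0    0    0    0    0
  e   0    0    1    1    1    1
  a   0    0    1    1    1    1
  c   0    0    1    2    2    2
  b   0    1    1    2    2    2
  e   0    1    2    2    3    3
  d   0    1    2    2    3    3
LCS length = dp[6][5] = 3

3


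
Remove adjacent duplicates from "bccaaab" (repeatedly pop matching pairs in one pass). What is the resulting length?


Input: bccaaab
Stack-based adjacent duplicate removal:
  Read 'b': push. Stack: b
  Read 'c': push. Stack: bc
  Read 'c': matches stack top 'c' => pop. Stack: b
  Read 'a': push. Stack: ba
  Read 'a': matches stack top 'a' => pop. Stack: b
  Read 'a': push. Stack: ba
  Read 'b': push. Stack: bab
Final stack: "bab" (length 3)

3


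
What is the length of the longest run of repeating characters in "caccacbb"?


Input: "caccacbb"
Scanning for longest run:
  Position 1 ('a'): new char, reset run to 1
  Position 2 ('c'): new char, reset run to 1
  Position 3 ('c'): continues run of 'c', length=2
  Position 4 ('a'): new char, reset run to 1
  Position 5 ('c'): new char, reset run to 1
  Position 6 ('b'): new char, reset run to 1
  Position 7 ('b'): continues run of 'b', length=2
Longest run: 'c' with length 2

2


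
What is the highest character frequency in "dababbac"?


Input: dababbac
Character counts:
  'a': 3
  'b': 3
  'c': 1
  'd': 1
Maximum frequency: 3

3


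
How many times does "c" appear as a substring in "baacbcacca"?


Searching for "c" in "baacbcacca"
Scanning each position:
  Position 0: "b" => no
  Position 1: "a" => no
  Position 2: "a" => no
  Position 3: "c" => MATCH
  Position 4: "b" => no
  Position 5: "c" => MATCH
  Position 6: "a" => no
  Position 7: "c" => MATCH
  Position 8: "c" => MATCH
  Position 9: "a" => no
Total occurrences: 4

4


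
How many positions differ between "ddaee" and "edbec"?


Comparing "ddaee" and "edbec" position by position:
  Position 0: 'd' vs 'e' => DIFFER
  Position 1: 'd' vs 'd' => same
  Position 2: 'a' vs 'b' => DIFFER
  Position 3: 'e' vs 'e' => same
  Position 4: 'e' vs 'c' => DIFFER
Positions that differ: 3

3


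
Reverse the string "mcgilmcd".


Input: mcgilmcd
Reading characters right to left:
  Position 7: 'd'
  Position 6: 'c'
  Position 5: 'm'
  Position 4: 'l'
  Position 3: 'i'
  Position 2: 'g'
  Position 1: 'c'
  Position 0: 'm'
Reversed: dcmligcm

dcmligcm


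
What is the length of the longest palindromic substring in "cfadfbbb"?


Input: "cfadfbbb"
Checking substrings for palindromes:
  [5:8] "bbb" (len 3) => palindrome
  [5:7] "bb" (len 2) => palindrome
  [6:8] "bb" (len 2) => palindrome
Longest palindromic substring: "bbb" with length 3

3


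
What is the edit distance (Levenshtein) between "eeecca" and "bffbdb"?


Computing edit distance: "eeecca" -> "bffbdb"
DP table:
           b    f    f    b    d    b
      0    1    2    3    4    5    6
  e   1    1    2    3    4    5    6
  e   2    2    2    3    4    5    6
  e   3    3    3    3    4    5    6
  c   4    4    4    4    4    5    6
  c   5    5    5    5    5    5    6
  a   6    6    6    6    6    6    6
Edit distance = dp[6][6] = 6

6


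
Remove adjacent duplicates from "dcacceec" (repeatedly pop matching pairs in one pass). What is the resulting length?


Input: dcacceec
Stack-based adjacent duplicate removal:
  Read 'd': push. Stack: d
  Read 'c': push. Stack: dc
  Read 'a': push. Stack: dca
  Read 'c': push. Stack: dcac
  Read 'c': matches stack top 'c' => pop. Stack: dca
  Read 'e': push. Stack: dcae
  Read 'e': matches stack top 'e' => pop. Stack: dca
  Read 'c': push. Stack: dcac
Final stack: "dcac" (length 4)

4


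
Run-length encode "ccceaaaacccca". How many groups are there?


Input: ccceaaaacccca
Scanning for consecutive runs:
  Group 1: 'c' x 3 (positions 0-2)
  Group 2: 'e' x 1 (positions 3-3)
  Group 3: 'a' x 4 (positions 4-7)
  Group 4: 'c' x 4 (positions 8-11)
  Group 5: 'a' x 1 (positions 12-12)
Total groups: 5

5


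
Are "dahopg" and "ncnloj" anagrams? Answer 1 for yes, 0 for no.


Strings: "dahopg", "ncnloj"
Sorted first:  adghop
Sorted second: cjlnno
Differ at position 0: 'a' vs 'c' => not anagrams

0


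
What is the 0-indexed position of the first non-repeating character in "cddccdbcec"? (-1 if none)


Input: cddccdbcec
Character frequencies:
  'b': 1
  'c': 5
  'd': 3
  'e': 1
Scanning left to right for freq == 1:
  Position 0 ('c'): freq=5, skip
  Position 1 ('d'): freq=3, skip
  Position 2 ('d'): freq=3, skip
  Position 3 ('c'): freq=5, skip
  Position 4 ('c'): freq=5, skip
  Position 5 ('d'): freq=3, skip
  Position 6 ('b'): unique! => answer = 6

6


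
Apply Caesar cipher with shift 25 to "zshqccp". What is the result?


Caesar cipher: shift "zshqccp" by 25
  'z' (pos 25) + 25 = pos 24 = 'y'
  's' (pos 18) + 25 = pos 17 = 'r'
  'h' (pos 7) + 25 = pos 6 = 'g'
  'q' (pos 16) + 25 = pos 15 = 'p'
  'c' (pos 2) + 25 = pos 1 = 'b'
  'c' (pos 2) + 25 = pos 1 = 'b'
  'p' (pos 15) + 25 = pos 14 = 'o'
Result: yrgpbbo

yrgpbbo


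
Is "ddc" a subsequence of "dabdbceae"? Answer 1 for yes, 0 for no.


Check if "ddc" is a subsequence of "dabdbceae"
Greedy scan:
  Position 0 ('d'): matches sub[0] = 'd'
  Position 1 ('a'): no match needed
  Position 2 ('b'): no match needed
  Position 3 ('d'): matches sub[1] = 'd'
  Position 4 ('b'): no match needed
  Position 5 ('c'): matches sub[2] = 'c'
  Position 6 ('e'): no match needed
  Position 7 ('a'): no match needed
  Position 8 ('e'): no match needed
All 3 characters matched => is a subsequence

1


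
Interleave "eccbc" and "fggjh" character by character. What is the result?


Interleaving "eccbc" and "fggjh":
  Position 0: 'e' from first, 'f' from second => "ef"
  Position 1: 'c' from first, 'g' from second => "cg"
  Position 2: 'c' from first, 'g' from second => "cg"
  Position 3: 'b' from first, 'j' from second => "bj"
  Position 4: 'c' from first, 'h' from second => "ch"
Result: efcgcgbjch

efcgcgbjch


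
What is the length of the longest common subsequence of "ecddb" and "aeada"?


LCS of "ecddb" and "aeada"
DP table:
           a    e    a    d    a
      0    0    0    0    0    0
  e   0    0    1    1    1    1
  c   0    0    1    1    1    1
  d   0    0    1    1    2    2
  d   0    0    1    1    2    2
  b   0    0    1    1    2    2
LCS length = dp[5][5] = 2

2


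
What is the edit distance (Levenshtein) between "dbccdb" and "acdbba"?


Computing edit distance: "dbccdb" -> "acdbba"
DP table:
           a    c    d    b    b    a
      0    1    2    3    4    5    6
  d   1    1    2    2    3    4    5
  b   2    2    2    3    2    3    4
  c   3    3    2    3    3    3    4
  c   4    4    3    3    4    4    4
  d   5    5    4    3    4    5    5
  b   6    6    5    4    3    4    5
Edit distance = dp[6][6] = 5

5


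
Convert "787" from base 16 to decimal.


Input: "787" in base 16
Positional expansion:
  Digit '7' (value 7) x 16^2 = 1792
  Digit '8' (value 8) x 16^1 = 128
  Digit '7' (value 7) x 16^0 = 7
Sum = 1927

1927


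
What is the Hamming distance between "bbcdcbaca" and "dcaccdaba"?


Comparing "bbcdcbaca" and "dcaccdaba" position by position:
  Position 0: 'b' vs 'd' => differ
  Position 1: 'b' vs 'c' => differ
  Position 2: 'c' vs 'a' => differ
  Position 3: 'd' vs 'c' => differ
  Position 4: 'c' vs 'c' => same
  Position 5: 'b' vs 'd' => differ
  Position 6: 'a' vs 'a' => same
  Position 7: 'c' vs 'b' => differ
  Position 8: 'a' vs 'a' => same
Total differences (Hamming distance): 6

6


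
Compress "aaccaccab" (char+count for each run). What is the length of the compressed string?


Input: aaccaccab
Runs:
  'a' x 2 => "a2"
  'c' x 2 => "c2"
  'a' x 1 => "a1"
  'c' x 2 => "c2"
  'a' x 1 => "a1"
  'b' x 1 => "b1"
Compressed: "a2c2a1c2a1b1"
Compressed length: 12

12


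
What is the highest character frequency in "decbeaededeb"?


Input: decbeaededeb
Character counts:
  'a': 1
  'b': 2
  'c': 1
  'd': 3
  'e': 5
Maximum frequency: 5

5


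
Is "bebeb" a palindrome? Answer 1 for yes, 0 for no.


Input: bebeb
Reversed: bebeb
  Compare pos 0 ('b') with pos 4 ('b'): match
  Compare pos 1 ('e') with pos 3 ('e'): match
Result: palindrome

1


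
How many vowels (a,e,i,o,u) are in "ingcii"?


Input: ingcii
Checking each character:
  'i' at position 0: vowel (running total: 1)
  'n' at position 1: consonant
  'g' at position 2: consonant
  'c' at position 3: consonant
  'i' at position 4: vowel (running total: 2)
  'i' at position 5: vowel (running total: 3)
Total vowels: 3

3


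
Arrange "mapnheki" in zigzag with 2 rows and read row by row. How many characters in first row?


Zigzag "mapnheki" into 2 rows:
Placing characters:
  'm' => row 0
  'a' => row 1
  'p' => row 0
  'n' => row 1
  'h' => row 0
  'e' => row 1
  'k' => row 0
  'i' => row 1
Rows:
  Row 0: "mphk"
  Row 1: "anei"
First row length: 4

4


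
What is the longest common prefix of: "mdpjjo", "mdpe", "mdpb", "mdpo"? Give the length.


Words: mdpjjo, mdpe, mdpb, mdpo
  Position 0: all 'm' => match
  Position 1: all 'd' => match
  Position 2: all 'p' => match
  Position 3: ('j', 'e', 'b', 'o') => mismatch, stop
LCP = "mdp" (length 3)

3


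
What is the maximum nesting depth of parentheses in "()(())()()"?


Input: "()(())()()"
Tracking depth:
  Position 0 '(': depth becomes 1
  Position 1 ')': depth becomes 0
  Position 2 '(': depth becomes 1
  Position 3 '(': depth becomes 2
  Position 4 ')': depth becomes 1
  Position 5 ')': depth becomes 0
  Position 6 '(': depth becomes 1
  Position 7 ')': depth becomes 0
  Position 8 '(': depth becomes 1
  Position 9 ')': depth becomes 0
Maximum depth reached: 2

2


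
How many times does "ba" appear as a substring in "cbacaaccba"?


Searching for "ba" in "cbacaaccba"
Scanning each position:
  Position 0: "cb" => no
  Position 1: "ba" => MATCH
  Position 2: "ac" => no
  Position 3: "ca" => no
  Position 4: "aa" => no
  Position 5: "ac" => no
  Position 6: "cc" => no
  Position 7: "cb" => no
  Position 8: "ba" => MATCH
Total occurrences: 2

2


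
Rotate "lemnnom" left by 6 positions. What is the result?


Input: "lemnnom", rotate left by 6
First 6 characters: "lemnno"
Remaining characters: "m"
Concatenate remaining + first: "m" + "lemnno" = "mlemnno"

mlemnno


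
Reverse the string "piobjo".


Input: piobjo
Reading characters right to left:
  Position 5: 'o'
  Position 4: 'j'
  Position 3: 'b'
  Position 2: 'o'
  Position 1: 'i'
  Position 0: 'p'
Reversed: ojboip

ojboip


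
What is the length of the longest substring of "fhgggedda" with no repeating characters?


Input: "fhgggedda"
Sliding window (track last position of each char):
  Position 0 ('f'): window [0,0] length 1 -- new best
  Position 1 ('h'): window [0,1] length 2 -- new best
  Position 2 ('g'): window [0,2] length 3 -- new best
  Position 3 ('g'): repeat (last at 2), move window start to 3
  Position 3 ('g'): window [3,3] length 1
  Position 4 ('g'): repeat (last at 3), move window start to 4
  Position 4 ('g'): window [4,4] length 1
  Position 5 ('e'): window [4,5] length 2
  Position 6 ('d'): window [4,6] length 3
  Position 7 ('d'): repeat (last at 6), move window start to 7
  Position 7 ('d'): window [7,7] length 1
  Position 8 ('a'): window [7,8] length 2
Longest substring with no repeats: "fhg" with length 3

3


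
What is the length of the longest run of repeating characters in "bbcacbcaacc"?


Input: "bbcacbcaacc"
Scanning for longest run:
  Position 1 ('b'): continues run of 'b', length=2
  Position 2 ('c'): new char, reset run to 1
  Position 3 ('a'): new char, reset run to 1
  Position 4 ('c'): new char, reset run to 1
  Position 5 ('b'): new char, reset run to 1
  Position 6 ('c'): new char, reset run to 1
  Position 7 ('a'): new char, reset run to 1
  Position 8 ('a'): continues run of 'a', length=2
  Position 9 ('c'): new char, reset run to 1
  Position 10 ('c'): continues run of 'c', length=2
Longest run: 'b' with length 2

2


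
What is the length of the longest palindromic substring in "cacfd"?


Input: "cacfd"
Checking substrings for palindromes:
  [0:3] "cac" (len 3) => palindrome
Longest palindromic substring: "cac" with length 3

3


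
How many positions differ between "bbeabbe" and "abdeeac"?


Comparing "bbeabbe" and "abdeeac" position by position:
  Position 0: 'b' vs 'a' => DIFFER
  Position 1: 'b' vs 'b' => same
  Position 2: 'e' vs 'd' => DIFFER
  Position 3: 'a' vs 'e' => DIFFER
  Position 4: 'b' vs 'e' => DIFFER
  Position 5: 'b' vs 'a' => DIFFER
  Position 6: 'e' vs 'c' => DIFFER
Positions that differ: 6

6


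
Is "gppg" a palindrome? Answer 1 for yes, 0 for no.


Input: gppg
Reversed: gppg
  Compare pos 0 ('g') with pos 3 ('g'): match
  Compare pos 1 ('p') with pos 2 ('p'): match
Result: palindrome

1


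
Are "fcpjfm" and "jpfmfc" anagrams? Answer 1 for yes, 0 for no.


Strings: "fcpjfm", "jpfmfc"
Sorted first:  cffjmp
Sorted second: cffjmp
Sorted forms match => anagrams

1


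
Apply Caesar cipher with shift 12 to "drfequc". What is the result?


Caesar cipher: shift "drfequc" by 12
  'd' (pos 3) + 12 = pos 15 = 'p'
  'r' (pos 17) + 12 = pos 3 = 'd'
  'f' (pos 5) + 12 = pos 17 = 'r'
  'e' (pos 4) + 12 = pos 16 = 'q'
  'q' (pos 16) + 12 = pos 2 = 'c'
  'u' (pos 20) + 12 = pos 6 = 'g'
  'c' (pos 2) + 12 = pos 14 = 'o'
Result: pdrqcgo

pdrqcgo


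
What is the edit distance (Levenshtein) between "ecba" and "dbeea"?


Computing edit distance: "ecba" -> "dbeea"
DP table:
           d    b    e    e    a
      0    1    2    3    4    5
  e   1    1    2    2    3    4
  c   2    2    2    3    3    4
  b   3    3    2    3    4    4
  a   4    4    3    3    4    4
Edit distance = dp[4][5] = 4

4


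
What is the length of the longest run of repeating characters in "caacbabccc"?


Input: "caacbabccc"
Scanning for longest run:
  Position 1 ('a'): new char, reset run to 1
  Position 2 ('a'): continues run of 'a', length=2
  Position 3 ('c'): new char, reset run to 1
  Position 4 ('b'): new char, reset run to 1
  Position 5 ('a'): new char, reset run to 1
  Position 6 ('b'): new char, reset run to 1
  Position 7 ('c'): new char, reset run to 1
  Position 8 ('c'): continues run of 'c', length=2
  Position 9 ('c'): continues run of 'c', length=3
Longest run: 'c' with length 3

3


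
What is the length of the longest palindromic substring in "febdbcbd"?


Input: "febdbcbd"
Checking substrings for palindromes:
  [3:8] "dbcbd" (len 5) => palindrome
  [2:5] "bdb" (len 3) => palindrome
  [4:7] "bcb" (len 3) => palindrome
Longest palindromic substring: "dbcbd" with length 5

5


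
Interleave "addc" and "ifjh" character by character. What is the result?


Interleaving "addc" and "ifjh":
  Position 0: 'a' from first, 'i' from second => "ai"
  Position 1: 'd' from first, 'f' from second => "df"
  Position 2: 'd' from first, 'j' from second => "dj"
  Position 3: 'c' from first, 'h' from second => "ch"
Result: aidfdjch

aidfdjch


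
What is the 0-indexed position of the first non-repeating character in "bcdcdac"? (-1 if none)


Input: bcdcdac
Character frequencies:
  'a': 1
  'b': 1
  'c': 3
  'd': 2
Scanning left to right for freq == 1:
  Position 0 ('b'): unique! => answer = 0

0


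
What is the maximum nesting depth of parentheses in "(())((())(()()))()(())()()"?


Input: "(())((())(()()))()(())()()"
Tracking depth:
  Position 0 '(': depth becomes 1
  Position 1 '(': depth becomes 2
  Position 2 ')': depth becomes 1
  Position 3 ')': depth becomes 0
  Position 4 '(': depth becomes 1
  Position 5 '(': depth becomes 2
  Position 6 '(': depth becomes 3
  Position 7 ')': depth becomes 2
  Position 8 ')': depth becomes 1
  Position 9 '(': depth becomes 2
  Position 10 '(': depth becomes 3
  Position 11 ')': depth becomes 2
  Position 12 '(': depth becomes 3
  Position 13 ')': depth becomes 2
  Position 14 ')': depth becomes 1
  Position 15 ')': depth becomes 0
  Position 16 '(': depth becomes 1
  Position 17 ')': depth becomes 0
  Position 18 '(': depth becomes 1
  Position 19 '(': depth becomes 2
  Position 20 ')': depth becomes 1
  Position 21 ')': depth becomes 0
  Position 22 '(': depth becomes 1
  Position 23 ')': depth becomes 0
  Position 24 '(': depth becomes 1
  Position 25 ')': depth becomes 0
Maximum depth reached: 3

3


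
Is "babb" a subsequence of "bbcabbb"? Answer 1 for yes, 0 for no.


Check if "babb" is a subsequence of "bbcabbb"
Greedy scan:
  Position 0 ('b'): matches sub[0] = 'b'
  Position 1 ('b'): no match needed
  Position 2 ('c'): no match needed
  Position 3 ('a'): matches sub[1] = 'a'
  Position 4 ('b'): matches sub[2] = 'b'
  Position 5 ('b'): matches sub[3] = 'b'
  Position 6 ('b'): no match needed
All 4 characters matched => is a subsequence

1


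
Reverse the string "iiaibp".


Input: iiaibp
Reading characters right to left:
  Position 5: 'p'
  Position 4: 'b'
  Position 3: 'i'
  Position 2: 'a'
  Position 1: 'i'
  Position 0: 'i'
Reversed: pbiaii

pbiaii


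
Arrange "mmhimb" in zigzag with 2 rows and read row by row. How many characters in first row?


Zigzag "mmhimb" into 2 rows:
Placing characters:
  'm' => row 0
  'm' => row 1
  'h' => row 0
  'i' => row 1
  'm' => row 0
  'b' => row 1
Rows:
  Row 0: "mhm"
  Row 1: "mib"
First row length: 3

3


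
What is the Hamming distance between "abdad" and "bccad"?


Comparing "abdad" and "bccad" position by position:
  Position 0: 'a' vs 'b' => differ
  Position 1: 'b' vs 'c' => differ
  Position 2: 'd' vs 'c' => differ
  Position 3: 'a' vs 'a' => same
  Position 4: 'd' vs 'd' => same
Total differences (Hamming distance): 3

3


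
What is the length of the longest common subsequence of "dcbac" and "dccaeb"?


LCS of "dcbac" and "dccaeb"
DP table:
           d    c    c    a    e    b
      0    0    0    0    0    0    0
  d   0    1    1    1    1    1    1
  c   0    1    2    2    2    2    2
  b   0    1    2    2    2    2    3
  a   0    1    2    2    3    3    3
  c   0    1    2    3    3    3    3
LCS length = dp[5][6] = 3

3


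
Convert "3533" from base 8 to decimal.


Input: "3533" in base 8
Positional expansion:
  Digit '3' (value 3) x 8^3 = 1536
  Digit '5' (value 5) x 8^2 = 320
  Digit '3' (value 3) x 8^1 = 24
  Digit '3' (value 3) x 8^0 = 3
Sum = 1883

1883


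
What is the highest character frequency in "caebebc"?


Input: caebebc
Character counts:
  'a': 1
  'b': 2
  'c': 2
  'e': 2
Maximum frequency: 2

2
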